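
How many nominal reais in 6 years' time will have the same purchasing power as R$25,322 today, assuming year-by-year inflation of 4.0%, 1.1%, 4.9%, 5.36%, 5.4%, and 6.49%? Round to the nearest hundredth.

Cumulative price-level factor: 1.040 × 1.011 × 1.049 × 1.0536 × 1.054 × 1.0649 ≈ 1.3043230913.
The nominal amount required is R$25,322 scaled up by that factor.

R$33,028.07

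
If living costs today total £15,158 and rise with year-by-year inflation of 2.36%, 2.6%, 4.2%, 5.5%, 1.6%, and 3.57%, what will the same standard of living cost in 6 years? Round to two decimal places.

£18,414.82

Cumulative price-level factor: 1.0236 × 1.026 × 1.042 × 1.055 × 1.016 × 1.0357 ≈ 1.2148579521.
Multiplying £15,158 by the price-level factor gives the future nominal sum.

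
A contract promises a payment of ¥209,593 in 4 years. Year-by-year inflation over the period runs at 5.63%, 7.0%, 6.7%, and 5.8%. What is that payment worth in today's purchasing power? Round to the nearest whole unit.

Price-level factor over 4 years: 1.0563 × 1.070 × 1.067 × 1.058 ≈ 1.2759132415.
Purchasing power today: ¥209,593 divided by that factor.

¥164,269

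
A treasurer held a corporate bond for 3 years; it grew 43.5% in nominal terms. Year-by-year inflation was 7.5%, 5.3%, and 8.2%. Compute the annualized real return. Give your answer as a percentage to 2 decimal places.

5.42%

Cumulative inflation factor: 1.075 × 1.053 × 1.082 ≈ 1.22480.
Nominal growth factor: 1.43500. Real growth factor = 1.43500 / 1.22480 ≈ 1.17162.
Annualized: 1.17162^(1/3) − 1 ≈ 0.05422.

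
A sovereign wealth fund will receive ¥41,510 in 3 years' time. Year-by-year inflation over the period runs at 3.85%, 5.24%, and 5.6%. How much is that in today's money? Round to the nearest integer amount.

¥35,967

Price-level factor over 3 years: 1.0385 × 1.0524 × 1.056 = 1.1541207744.
Purchasing power today: ¥41,510 divided by that factor.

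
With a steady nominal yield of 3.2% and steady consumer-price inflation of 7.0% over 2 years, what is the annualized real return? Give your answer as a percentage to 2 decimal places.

-3.55%

With constant rates the annual real return is the same each year: (1+3.2%)/(1+7.0%) − 1 = -0.03551.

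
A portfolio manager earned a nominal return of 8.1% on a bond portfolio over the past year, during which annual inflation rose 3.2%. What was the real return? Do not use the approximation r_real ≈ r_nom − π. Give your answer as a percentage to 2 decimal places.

Real return via the Fisher equation: (1 + 8.1%)/(1 + 3.2%) − 1 = 1.081/1.032 − 1 ≈ 0.04748.

4.75%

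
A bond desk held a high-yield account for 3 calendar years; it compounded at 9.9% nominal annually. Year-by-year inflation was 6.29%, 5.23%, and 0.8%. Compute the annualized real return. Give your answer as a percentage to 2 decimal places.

5.59%

Cumulative inflation factor: 1.0629 × 1.0523 × 1.008 ≈ 1.12744.
Nominal growth factor: 1.32737. Real growth factor = 1.32737 / 1.12744 ≈ 1.17734.
Annualized: 1.17734^(1/3) − 1 ≈ 0.05593.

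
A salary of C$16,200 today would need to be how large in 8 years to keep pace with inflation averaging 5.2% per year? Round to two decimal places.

Cumulative price-level factor: (1+5.2%)^8 ≈ 1.5001197144.
Multiplying C$16,200 by the price-level factor gives the future nominal sum.

C$24,301.94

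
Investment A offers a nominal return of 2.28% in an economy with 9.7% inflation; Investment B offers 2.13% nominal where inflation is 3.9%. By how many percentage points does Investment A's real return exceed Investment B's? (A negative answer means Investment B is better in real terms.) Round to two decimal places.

-5.06

Investment A real return: 1.0228/1.097 − 1 = -6.764%.
Investment B real return: 1.0213/1.039 − 1 = -1.704%.
Difference: -6.764 − (-1.704) = -5.060 pp.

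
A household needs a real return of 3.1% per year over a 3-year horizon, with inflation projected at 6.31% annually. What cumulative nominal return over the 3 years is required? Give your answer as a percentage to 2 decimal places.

Required annual nominal rate: (1+3.1%)(1+6.31%) − 1 = 9.60561%.
Cumulative over 3 years: (1 + 0.0960561)^3 − 1 ≈ 0.31673.

31.67%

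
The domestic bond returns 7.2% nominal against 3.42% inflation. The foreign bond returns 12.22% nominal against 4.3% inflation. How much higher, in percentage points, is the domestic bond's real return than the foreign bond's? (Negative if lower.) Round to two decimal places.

The domestic bond real return: 1.072/1.0342 − 1 = 3.655%.
The foreign bond real return: 1.1222/1.043 − 1 = 7.593%.
Difference: 3.655 − 7.593 = -3.938 pp.

-3.94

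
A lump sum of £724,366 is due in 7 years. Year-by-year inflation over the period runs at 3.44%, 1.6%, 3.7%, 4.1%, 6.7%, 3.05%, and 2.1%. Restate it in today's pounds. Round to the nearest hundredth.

£568,732.69

Price-level factor over 7 years: 1.0344 × 1.016 × 1.037 × 1.041 × 1.067 × 1.0305 × 1.021 ≈ 1.2736493062.
Purchasing power today: £724,366 divided by that factor.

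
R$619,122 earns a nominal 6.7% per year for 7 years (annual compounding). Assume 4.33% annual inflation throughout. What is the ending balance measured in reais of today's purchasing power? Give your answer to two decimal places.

Nominal value at maturity: R$619,122 × (1 + 6.7%)^7 ≈ R$974,826.15.
Price-level factor over 7 years: (1 + 4.33%)^7 ≈ 1.3454403610.
Dividing the nominal maturity value by the price-level factor gives the value in today's money.

R$724,540.59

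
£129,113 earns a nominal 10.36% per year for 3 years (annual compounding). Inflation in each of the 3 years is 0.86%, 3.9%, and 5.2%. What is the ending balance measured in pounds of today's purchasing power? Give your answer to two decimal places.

£157,418.15

Nominal value at maturity: £129,113 × (1 + 10.36%)^3 ≈ £173,542.18.
Price-level factor over 3 years: 1.0086 × 1.039 × 1.052 = 1.1024280408.
Dividing the nominal maturity value by the price-level factor gives the value in today's money.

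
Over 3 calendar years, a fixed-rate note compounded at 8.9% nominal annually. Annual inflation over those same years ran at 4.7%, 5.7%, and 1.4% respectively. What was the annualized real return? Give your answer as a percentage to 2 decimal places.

Cumulative inflation factor: 1.047 × 1.057 × 1.014 ≈ 1.12217.
Nominal growth factor: 1.29147. Real growth factor = 1.29147 / 1.12217 ≈ 1.15086.
Annualized: 1.15086^(1/3) − 1 ≈ 0.04795.

4.80%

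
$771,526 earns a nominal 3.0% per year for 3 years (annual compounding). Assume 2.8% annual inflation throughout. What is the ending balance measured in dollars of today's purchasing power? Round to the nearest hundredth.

$776,037.84

Nominal value at maturity: $771,526 × (1 + 3.0%)^3 ≈ $843,067.29.
Price-level factor over 3 years: (1 + 2.8%)^3 = 1.086373952.
The maturity value deflated by that factor is the answer in today's purchasing power.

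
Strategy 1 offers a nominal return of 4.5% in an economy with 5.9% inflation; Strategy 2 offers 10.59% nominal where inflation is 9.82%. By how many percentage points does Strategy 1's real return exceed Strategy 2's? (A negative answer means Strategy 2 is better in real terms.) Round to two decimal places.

-2.02

Strategy 1 real return: 1.045/1.059 − 1 = -1.322%.
Strategy 2 real return: 1.1059/1.0982 − 1 = 0.701%.
Difference: -1.322 − 0.701 = -2.023 pp.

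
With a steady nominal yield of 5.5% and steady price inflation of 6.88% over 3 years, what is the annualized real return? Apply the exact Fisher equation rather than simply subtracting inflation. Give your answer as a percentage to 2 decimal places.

-1.29%

With constant rates the annual real return is the same each year: (1+5.5%)/(1+6.88%) − 1 = -0.01291.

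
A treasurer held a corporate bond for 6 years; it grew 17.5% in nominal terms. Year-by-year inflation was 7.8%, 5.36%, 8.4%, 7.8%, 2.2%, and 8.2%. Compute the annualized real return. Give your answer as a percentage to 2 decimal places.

-3.64%

Cumulative inflation factor: 1.078 × 1.0536 × 1.084 × 1.078 × 1.022 × 1.082 ≈ 1.46764.
Nominal growth factor: 1.17500. Real growth factor = 1.17500 / 1.46764 ≈ 0.80060.
Annualized: 0.80060^(1/6) − 1 ≈ -0.03639.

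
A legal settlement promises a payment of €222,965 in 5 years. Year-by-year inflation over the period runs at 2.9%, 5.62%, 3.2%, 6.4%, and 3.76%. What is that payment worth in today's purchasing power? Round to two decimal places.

€180,062.75

Price-level factor over 5 years: 1.029 × 1.0562 × 1.032 × 1.064 × 1.0376 ≈ 1.2382628007.
Purchasing power today: €222,965 divided by that factor.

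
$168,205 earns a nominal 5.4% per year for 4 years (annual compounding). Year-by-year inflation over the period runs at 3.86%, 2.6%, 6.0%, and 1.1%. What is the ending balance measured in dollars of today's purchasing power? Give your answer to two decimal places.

$181,781.07

Nominal value at maturity: $168,205 × (1 + 5.4%)^4 ≈ $207,587.57.
Price-level factor over 4 years: 1.0386 × 1.026 × 1.060 × 1.011 ≈ 1.1419647540.
The maturity value deflated by that factor is the answer in today's purchasing power.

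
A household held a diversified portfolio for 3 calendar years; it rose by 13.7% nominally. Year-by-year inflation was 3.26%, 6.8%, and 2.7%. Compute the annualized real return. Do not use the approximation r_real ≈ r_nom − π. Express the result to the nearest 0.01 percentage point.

0.13%

Cumulative inflation factor: 1.0326 × 1.068 × 1.027 ≈ 1.13259.
Nominal growth factor: 1.13700. Real growth factor = 1.13700 / 1.13259 ≈ 1.00389.
Annualized: 1.00389^(1/3) − 1 ≈ 0.00130.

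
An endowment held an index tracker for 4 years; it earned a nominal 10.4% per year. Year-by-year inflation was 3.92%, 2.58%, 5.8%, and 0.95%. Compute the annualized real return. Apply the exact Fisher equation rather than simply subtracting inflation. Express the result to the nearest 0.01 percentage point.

Cumulative inflation factor: 1.0392 × 1.0258 × 1.058 × 1.0095 ≈ 1.13855.
Nominal growth factor: 1.48551. Real growth factor = 1.48551 / 1.13855 ≈ 1.30474.
Annualized: 1.30474^(1/4) − 1 ≈ 0.06876.

6.88%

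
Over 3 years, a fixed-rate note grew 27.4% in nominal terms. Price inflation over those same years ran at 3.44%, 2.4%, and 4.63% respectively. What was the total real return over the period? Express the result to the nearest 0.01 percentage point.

14.95%

Cumulative inflation factor: 1.0344 × 1.024 × 1.0463 ≈ 1.10827.
Nominal growth factor: 1.27400. Real growth factor = 1.27400 / 1.10827 ≈ 1.14954.
Total real return ≈ 14.9542%.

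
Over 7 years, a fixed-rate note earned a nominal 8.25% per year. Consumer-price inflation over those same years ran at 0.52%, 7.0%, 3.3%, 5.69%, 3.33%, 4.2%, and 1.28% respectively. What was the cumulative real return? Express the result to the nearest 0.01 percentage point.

Cumulative inflation factor: 1.0052 × 1.070 × 1.033 × 1.0569 × 1.0333 × 1.042 × 1.0128 ≈ 1.28053.
Nominal growth factor: 1.74179. Real growth factor = 1.74179 / 1.28053 ≈ 1.36021.
Total real return ≈ 36.0213%.

36.02%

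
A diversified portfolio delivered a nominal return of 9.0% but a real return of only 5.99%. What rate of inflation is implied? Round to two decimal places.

From (1+r_nom) = (1+r_real)(1+π), we get 1+π = (1 + 9.0%)/(1 + 5.99%) = 1.090/1.0599 ≈ 1.02840.
So π ≈ 2.8399%.

2.84%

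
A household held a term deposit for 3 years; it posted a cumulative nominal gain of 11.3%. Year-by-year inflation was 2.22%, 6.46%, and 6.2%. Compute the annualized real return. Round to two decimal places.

Cumulative inflation factor: 1.0222 × 1.0646 × 1.062 ≈ 1.15570.
Nominal growth factor: 1.11300. Real growth factor = 1.11300 / 1.15570 ≈ 0.96305.
Annualized: 0.96305^(1/3) − 1 ≈ -0.01247.

-1.25%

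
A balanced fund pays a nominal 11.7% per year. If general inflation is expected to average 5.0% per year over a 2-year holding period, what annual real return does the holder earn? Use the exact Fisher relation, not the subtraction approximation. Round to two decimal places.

6.38%

With constant rates the annual real return is the same each year: (1+11.7%)/(1+5.0%) − 1 = 0.06381.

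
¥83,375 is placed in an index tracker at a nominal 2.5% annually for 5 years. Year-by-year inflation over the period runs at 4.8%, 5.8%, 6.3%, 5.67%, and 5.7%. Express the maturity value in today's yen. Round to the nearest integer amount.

¥71,655

Nominal value at maturity: ¥83,375 × (1 + 2.5%)^5 ≈ ¥94,331.
Price-level factor over 5 years: 1.048 × 1.058 × 1.063 × 1.0567 × 1.057 ≈ 1.3164577017.
The maturity value deflated by that factor is the answer in today's purchasing power.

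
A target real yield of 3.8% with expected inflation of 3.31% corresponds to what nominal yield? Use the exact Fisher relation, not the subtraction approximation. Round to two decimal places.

7.24%

By the Fisher equation, 1 + r_nom = (1 + 3.8%)(1 + 3.31%) = 1.038 × 1.0331 = 1.0723578.
So r_nom = 7.23578%.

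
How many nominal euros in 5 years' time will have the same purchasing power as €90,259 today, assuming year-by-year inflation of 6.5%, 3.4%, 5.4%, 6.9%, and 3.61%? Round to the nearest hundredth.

Cumulative price-level factor: 1.065 × 1.034 × 1.054 × 1.069 × 1.0361 ≈ 1.2855534444.
Multiplying €90,259 by the price-level factor gives the future nominal sum.

€116,032.77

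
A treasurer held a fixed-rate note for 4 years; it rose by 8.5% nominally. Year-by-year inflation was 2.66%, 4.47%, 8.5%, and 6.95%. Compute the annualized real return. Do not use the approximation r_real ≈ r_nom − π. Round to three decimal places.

-3.371%

Cumulative inflation factor: 1.0266 × 1.0447 × 1.085 × 1.0695 ≈ 1.24452.
Nominal growth factor: 1.08500. Real growth factor = 1.08500 / 1.24452 ≈ 0.87182.
Annualized: 0.87182^(1/4) − 1 ≈ -0.03371.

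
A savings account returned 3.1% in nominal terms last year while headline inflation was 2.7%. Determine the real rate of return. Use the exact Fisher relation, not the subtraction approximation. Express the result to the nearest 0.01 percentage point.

0.39%

Real return via the Fisher equation: (1 + 3.1%)/(1 + 2.7%) − 1 = 1.031/1.027 − 1 ≈ 0.00389.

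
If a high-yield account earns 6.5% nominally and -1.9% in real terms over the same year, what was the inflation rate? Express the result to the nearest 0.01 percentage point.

From (1+r_nom) = (1+r_real)(1+π), we get 1+π = (1 + 6.5%)/(1 − 1.9%) = 1.065/0.981 ≈ 1.08563.
So π ≈ 8.5627%.

8.56%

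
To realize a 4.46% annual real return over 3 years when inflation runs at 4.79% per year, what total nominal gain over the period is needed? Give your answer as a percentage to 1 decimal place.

Required annual nominal rate: (1+4.46%)(1+4.79%) − 1 = 9.463634%.
Cumulative over 3 years: (1 + 0.09463634)^3 − 1 ≈ 0.31162.

31.2%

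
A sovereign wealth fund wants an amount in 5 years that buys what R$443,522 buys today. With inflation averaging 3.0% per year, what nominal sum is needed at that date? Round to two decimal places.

Cumulative price-level factor: (1+3.0%)^5 = 1.1592740743.
Multiplying R$443,522 by the price-level factor gives the future nominal sum.

R$514,163.56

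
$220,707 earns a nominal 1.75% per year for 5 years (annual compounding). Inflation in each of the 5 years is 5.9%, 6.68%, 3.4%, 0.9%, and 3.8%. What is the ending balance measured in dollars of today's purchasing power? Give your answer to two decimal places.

$196,743.40

Nominal value at maturity: $220,707 × (1 + 1.75%)^5 ≈ $240,706.71.
Price-level factor over 5 years: 1.059 × 1.0668 × 1.034 × 1.009 × 1.038 ≈ 1.2234550718.
Dividing the nominal maturity value by the price-level factor gives the value in today's money.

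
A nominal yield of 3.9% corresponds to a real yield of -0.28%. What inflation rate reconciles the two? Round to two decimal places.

4.19%

From (1+r_nom) = (1+r_real)(1+π), we get 1+π = (1 + 3.9%)/(1 − 0.28%) = 1.039/0.9972 ≈ 1.04192.
So π ≈ 4.1917%.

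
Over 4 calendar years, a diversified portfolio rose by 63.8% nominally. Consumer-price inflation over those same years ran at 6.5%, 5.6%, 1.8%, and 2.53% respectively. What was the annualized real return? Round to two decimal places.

Cumulative inflation factor: 1.065 × 1.056 × 1.018 × 1.0253 ≈ 1.17385.
Nominal growth factor: 1.63800. Real growth factor = 1.63800 / 1.17385 ≈ 1.39541.
Annualized: 1.39541^(1/4) − 1 ≈ 0.08686.

8.69%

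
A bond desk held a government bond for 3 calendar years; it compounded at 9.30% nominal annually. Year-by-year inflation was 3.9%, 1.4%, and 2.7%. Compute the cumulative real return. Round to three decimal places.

20.680%

Cumulative inflation factor: 1.039 × 1.014 × 1.027 ≈ 1.08199.
Nominal growth factor: 1.30575. Real growth factor = 1.30575 / 1.08199 ≈ 1.20680.
Total real return ≈ 20.6803%.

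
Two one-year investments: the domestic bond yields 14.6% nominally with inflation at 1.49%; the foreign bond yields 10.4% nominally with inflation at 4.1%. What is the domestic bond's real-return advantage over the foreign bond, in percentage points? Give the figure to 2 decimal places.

The domestic bond real return: 1.146/1.0149 − 1 = 12.918%.
The foreign bond real return: 1.104/1.041 − 1 = 6.052%.
Difference: 12.918 − 6.052 = 6.866 pp.

6.87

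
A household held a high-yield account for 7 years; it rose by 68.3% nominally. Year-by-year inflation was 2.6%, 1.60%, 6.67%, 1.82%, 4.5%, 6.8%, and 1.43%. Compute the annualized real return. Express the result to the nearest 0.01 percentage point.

Cumulative inflation factor: 1.026 × 1.0160 × 1.0667 × 1.0182 × 1.045 × 1.068 × 1.0143 ≈ 1.28165.
Nominal growth factor: 1.68300. Real growth factor = 1.68300 / 1.28165 ≈ 1.31315.
Annualized: 1.31315^(1/7) − 1 ≈ 0.03969.

3.97%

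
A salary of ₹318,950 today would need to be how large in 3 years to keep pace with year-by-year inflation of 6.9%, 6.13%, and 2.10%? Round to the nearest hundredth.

Cumulative price-level factor: 1.069 × 1.0613 × 1.0210 = 1.1583548237.
Multiplying ₹318,950 by the price-level factor gives the future nominal sum.

₹369,457.27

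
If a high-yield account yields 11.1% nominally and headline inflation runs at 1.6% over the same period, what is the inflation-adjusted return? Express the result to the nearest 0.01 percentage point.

9.35%

Real return via the Fisher equation: (1 + 11.1%)/(1 + 1.6%) − 1 = 1.111/1.016 − 1 ≈ 0.09350.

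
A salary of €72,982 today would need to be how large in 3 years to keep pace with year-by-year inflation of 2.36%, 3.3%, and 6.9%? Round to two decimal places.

Cumulative price-level factor: 1.0236 × 1.033 × 1.069 = 1.1303379372.
Multiplying €72,982 by the price-level factor gives the future nominal sum.

€82,494.32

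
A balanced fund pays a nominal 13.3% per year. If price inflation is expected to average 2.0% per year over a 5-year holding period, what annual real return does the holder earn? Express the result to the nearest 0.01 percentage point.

With constant rates the annual real return is the same each year: (1+13.3%)/(1+2.0%) − 1 = 0.11078.

11.08%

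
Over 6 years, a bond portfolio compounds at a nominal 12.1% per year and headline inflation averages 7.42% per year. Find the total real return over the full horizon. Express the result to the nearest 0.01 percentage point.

29.16%

The annual real rate is (1+12.1%)/(1+7.42%) − 1 = 4.3567%.
Compounded over 6 years: (1 + 0.043567)^6 − 1 ≈ 0.29158.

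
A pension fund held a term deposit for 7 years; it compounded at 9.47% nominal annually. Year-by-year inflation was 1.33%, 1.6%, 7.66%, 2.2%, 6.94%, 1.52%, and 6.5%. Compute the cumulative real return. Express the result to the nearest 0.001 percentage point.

43.843%

Cumulative inflation factor: 1.0133 × 1.016 × 1.0766 × 1.022 × 1.0694 × 1.0152 × 1.065 ≈ 1.30972.
Nominal growth factor: 1.88393. Real growth factor = 1.88393 / 1.30972 ≈ 1.43843.
Total real return ≈ 43.8426%.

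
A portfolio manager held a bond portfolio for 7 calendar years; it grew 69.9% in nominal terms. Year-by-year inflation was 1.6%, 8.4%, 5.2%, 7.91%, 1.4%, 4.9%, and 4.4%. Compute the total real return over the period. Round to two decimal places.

22.37%

Cumulative inflation factor: 1.016 × 1.084 × 1.052 × 1.0791 × 1.014 × 1.049 × 1.044 ≈ 1.38840.
Nominal growth factor: 1.69900. Real growth factor = 1.69900 / 1.38840 ≈ 1.22371.
Total real return ≈ 22.3711%.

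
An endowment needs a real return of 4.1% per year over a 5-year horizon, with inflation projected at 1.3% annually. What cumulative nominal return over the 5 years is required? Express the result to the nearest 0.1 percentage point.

Required annual nominal rate: (1+4.1%)(1+1.3%) − 1 = 5.4533%.
Cumulative over 5 years: (1 + 0.054533)^5 − 1 ≈ 0.30407.

30.4%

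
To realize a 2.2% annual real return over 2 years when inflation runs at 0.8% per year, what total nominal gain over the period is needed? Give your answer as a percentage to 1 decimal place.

6.1%

Required annual nominal rate: (1+2.2%)(1+0.8%) − 1 = 3.0176%.
Cumulative over 2 years: (1 + 0.030176)^2 − 1 ≈ 0.06126.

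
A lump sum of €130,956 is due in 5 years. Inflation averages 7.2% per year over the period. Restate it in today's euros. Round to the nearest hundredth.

Price-level factor over 5 years: (1 + 7.2%)^5 ≈ 1.4157087842.
Purchasing power today: €130,956 divided by that factor.

€92,502.07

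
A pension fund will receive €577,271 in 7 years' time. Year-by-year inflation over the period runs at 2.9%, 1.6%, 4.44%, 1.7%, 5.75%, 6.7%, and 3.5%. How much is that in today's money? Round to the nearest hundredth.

€445,141.10

Price-level factor over 7 years: 1.029 × 1.016 × 1.0444 × 1.017 × 1.0575 × 1.067 × 1.035 ≈ 1.2968270002.
Purchasing power today: €577,271 divided by that factor.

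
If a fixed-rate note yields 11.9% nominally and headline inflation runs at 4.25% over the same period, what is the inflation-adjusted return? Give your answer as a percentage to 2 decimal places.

7.34%

Real return via the Fisher equation: (1 + 11.9%)/(1 + 4.25%) − 1 = 1.119/1.0425 − 1 ≈ 0.07338.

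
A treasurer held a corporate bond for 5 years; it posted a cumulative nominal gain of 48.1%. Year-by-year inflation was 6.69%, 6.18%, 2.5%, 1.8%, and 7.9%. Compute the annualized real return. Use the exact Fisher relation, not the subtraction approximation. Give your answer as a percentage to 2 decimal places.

3.03%

Cumulative inflation factor: 1.0669 × 1.0618 × 1.025 × 1.018 × 1.079 ≈ 1.27544.
Nominal growth factor: 1.48100. Real growth factor = 1.48100 / 1.27544 ≈ 1.16117.
Annualized: 1.16117^(1/5) − 1 ≈ 0.03034.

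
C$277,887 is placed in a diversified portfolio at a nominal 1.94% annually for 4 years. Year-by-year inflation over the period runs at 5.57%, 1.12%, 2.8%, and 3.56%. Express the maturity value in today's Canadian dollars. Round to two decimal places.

Nominal value at maturity: C$277,887 × (1 + 1.94%)^4 ≈ C$300,086.70.
Price-level factor over 4 years: 1.0557 × 1.0112 × 1.028 × 1.0356 ≈ 1.1364824640.
The maturity value deflated by that factor is the answer in today's purchasing power.

C$264,048.68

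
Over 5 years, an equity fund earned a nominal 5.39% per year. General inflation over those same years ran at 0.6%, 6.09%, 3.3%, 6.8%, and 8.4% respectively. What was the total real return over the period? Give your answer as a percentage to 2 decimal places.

1.86%

Cumulative inflation factor: 1.006 × 1.0609 × 1.033 × 1.068 × 1.084 ≈ 1.27636.
Nominal growth factor: 1.30016. Real growth factor = 1.30016 / 1.27636 ≈ 1.01865.
Total real return ≈ 1.8647%.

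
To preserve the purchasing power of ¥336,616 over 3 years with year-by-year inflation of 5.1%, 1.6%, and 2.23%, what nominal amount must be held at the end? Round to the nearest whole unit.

¥367,460

Cumulative price-level factor: 1.051 × 1.016 × 1.0223 = 1.0916282968.
Multiplying ¥336,616 by the price-level factor gives the future nominal sum.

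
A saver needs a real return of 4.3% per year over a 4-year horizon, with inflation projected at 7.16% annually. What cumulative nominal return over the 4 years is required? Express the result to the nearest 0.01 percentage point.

Required annual nominal rate: (1+4.3%)(1+7.16%) − 1 = 11.76788%.
Cumulative over 4 years: (1 + 0.1176788)^4 − 1 ≈ 0.56052.

56.05%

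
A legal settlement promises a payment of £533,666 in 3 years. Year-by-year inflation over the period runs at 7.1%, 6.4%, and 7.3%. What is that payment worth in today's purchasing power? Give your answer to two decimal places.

Price-level factor over 3 years: 1.071 × 1.064 × 1.073 = 1.222730712.
Purchasing power today: £533,666 divided by that factor.

£436,454.24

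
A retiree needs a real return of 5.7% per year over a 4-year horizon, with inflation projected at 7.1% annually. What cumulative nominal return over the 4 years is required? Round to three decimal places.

Required annual nominal rate: (1+5.7%)(1+7.1%) − 1 = 13.2047%.
Cumulative over 4 years: (1 + 0.132047)^4 − 1 ≈ 0.64232.

64.232%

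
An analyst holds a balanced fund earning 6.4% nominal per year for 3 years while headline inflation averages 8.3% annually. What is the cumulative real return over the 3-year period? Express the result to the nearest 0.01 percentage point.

-5.17%

The annual real rate is (1+6.4%)/(1+8.3%) − 1 = -1.7544%.
Compounded over 3 years: (1 + -0.017544)^3 − 1 ≈ -0.05171.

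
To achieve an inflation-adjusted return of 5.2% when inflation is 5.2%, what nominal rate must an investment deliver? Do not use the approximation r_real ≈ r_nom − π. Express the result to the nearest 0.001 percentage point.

10.670%

By the Fisher equation, 1 + r_nom = (1 + 5.2%)(1 + 5.2%) = 1.052 × 1.052 = 1.106704.
So r_nom = 10.6704%.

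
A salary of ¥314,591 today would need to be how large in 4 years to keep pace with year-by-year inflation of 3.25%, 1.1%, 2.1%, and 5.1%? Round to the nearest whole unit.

Cumulative price-level factor: 1.0325 × 1.011 × 1.021 × 1.051 ≈ 1.1201332114.
The nominal amount required is ¥314,591 scaled up by that factor.

¥352,384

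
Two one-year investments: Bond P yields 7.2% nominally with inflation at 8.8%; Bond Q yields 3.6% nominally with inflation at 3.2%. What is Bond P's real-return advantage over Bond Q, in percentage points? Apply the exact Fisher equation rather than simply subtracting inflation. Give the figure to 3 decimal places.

Bond P real return: 1.072/1.088 − 1 = -1.4706%.
Bond Q real return: 1.036/1.032 − 1 = 0.3876%.
Difference: -1.4706 − 0.3876 = -1.8582 pp.

-1.858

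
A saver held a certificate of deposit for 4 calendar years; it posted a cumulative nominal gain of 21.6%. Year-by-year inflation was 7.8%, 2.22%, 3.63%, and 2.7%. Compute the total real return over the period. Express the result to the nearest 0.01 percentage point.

Cumulative inflation factor: 1.078 × 1.0222 × 1.0363 × 1.027 ≈ 1.17276.
Nominal growth factor: 1.21600. Real growth factor = 1.21600 / 1.17276 ≈ 1.03687.
Total real return ≈ 3.6867%.

3.69%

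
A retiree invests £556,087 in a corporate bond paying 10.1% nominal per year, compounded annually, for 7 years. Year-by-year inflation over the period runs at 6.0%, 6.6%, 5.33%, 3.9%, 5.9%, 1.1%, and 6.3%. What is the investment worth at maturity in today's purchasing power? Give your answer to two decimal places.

Nominal value at maturity: £556,087 × (1 + 10.1%)^7 ≈ £1,090,571.08.
Price-level factor over 7 years: 1.060 × 1.066 × 1.0533 × 1.039 × 1.059 × 1.011 × 1.063 ≈ 1.4073790500.
The maturity value deflated by that factor is the answer in today's purchasing power.

£774,895.06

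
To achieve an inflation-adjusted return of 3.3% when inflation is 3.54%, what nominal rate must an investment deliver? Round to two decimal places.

By the Fisher equation, 1 + r_nom = (1 + 3.3%)(1 + 3.54%) = 1.033 × 1.0354 = 1.0695682.
So r_nom = 6.95682%.

6.96%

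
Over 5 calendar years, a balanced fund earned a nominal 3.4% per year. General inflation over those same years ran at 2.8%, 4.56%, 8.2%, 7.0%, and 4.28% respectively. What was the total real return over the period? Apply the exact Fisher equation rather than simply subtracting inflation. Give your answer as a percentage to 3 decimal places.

-8.918%

Cumulative inflation factor: 1.028 × 1.0456 × 1.082 × 1.070 × 1.0428 ≈ 1.29769.
Nominal growth factor: 1.18196. Real growth factor = 1.18196 / 1.29769 ≈ 0.91082.
Total real return ≈ -8.9181%.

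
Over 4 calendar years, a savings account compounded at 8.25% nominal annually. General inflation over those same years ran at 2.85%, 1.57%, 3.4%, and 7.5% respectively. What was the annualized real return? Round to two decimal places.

4.28%

Cumulative inflation factor: 1.0285 × 1.0157 × 1.034 × 1.075 ≈ 1.16118.
Nominal growth factor: 1.37313. Real growth factor = 1.37313 / 1.16118 ≈ 1.18253.
Annualized: 1.18253^(1/4) − 1 ≈ 0.04281.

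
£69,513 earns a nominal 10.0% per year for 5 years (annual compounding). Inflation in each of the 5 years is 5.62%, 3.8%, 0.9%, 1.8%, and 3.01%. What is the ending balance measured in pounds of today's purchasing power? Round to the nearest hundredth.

Nominal value at maturity: £69,513 × (1 + 10.0%)^5 ≈ £111,951.38.
Price-level factor over 5 years: 1.0562 × 1.038 × 1.009 × 1.018 × 1.0301 ≈ 1.1600103070.
The maturity value deflated by that factor is the answer in today's purchasing power.

£96,508.95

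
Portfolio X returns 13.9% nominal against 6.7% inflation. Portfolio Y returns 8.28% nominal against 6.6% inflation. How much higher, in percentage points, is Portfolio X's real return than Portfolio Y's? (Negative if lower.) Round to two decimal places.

Portfolio X real return: 1.139/1.067 − 1 = 6.748%.
Portfolio Y real return: 1.0828/1.066 − 1 = 1.576%.
Difference: 6.748 − 1.576 = 5.172 pp.

5.17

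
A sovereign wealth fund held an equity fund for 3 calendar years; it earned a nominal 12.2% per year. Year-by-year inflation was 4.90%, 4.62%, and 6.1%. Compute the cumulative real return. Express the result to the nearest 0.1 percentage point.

Cumulative inflation factor: 1.0490 × 1.0462 × 1.061 ≈ 1.16441.
Nominal growth factor: 1.41247. Real growth factor = 1.41247 / 1.16441 ≈ 1.21303.
Total real return ≈ 21.3034%.

21.3%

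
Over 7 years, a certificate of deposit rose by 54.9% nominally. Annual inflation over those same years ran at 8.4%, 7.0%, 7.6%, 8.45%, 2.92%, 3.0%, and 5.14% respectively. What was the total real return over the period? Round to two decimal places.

Cumulative inflation factor: 1.084 × 1.070 × 1.076 × 1.0845 × 1.0292 × 1.030 × 1.0514 ≈ 1.50855.
Nominal growth factor: 1.54900. Real growth factor = 1.54900 / 1.50855 ≈ 1.02681.
Total real return ≈ 2.6813%.

2.68%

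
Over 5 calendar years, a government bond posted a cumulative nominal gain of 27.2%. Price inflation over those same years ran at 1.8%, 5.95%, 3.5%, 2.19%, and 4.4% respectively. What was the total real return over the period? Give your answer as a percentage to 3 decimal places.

6.804%

Cumulative inflation factor: 1.018 × 1.0595 × 1.035 × 1.0219 × 1.044 ≈ 1.19096.
Nominal growth factor: 1.27200. Real growth factor = 1.27200 / 1.19096 ≈ 1.06804.
Total real return ≈ 6.8044%.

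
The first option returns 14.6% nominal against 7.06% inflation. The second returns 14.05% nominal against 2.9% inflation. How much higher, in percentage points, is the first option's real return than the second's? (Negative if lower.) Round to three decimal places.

-3.793

The first option real return: 1.146/1.0706 − 1 = 7.0428%.
The second real return: 1.1405/1.029 − 1 = 10.8358%.
Difference: 7.0428 − 10.8358 = -3.7930 pp.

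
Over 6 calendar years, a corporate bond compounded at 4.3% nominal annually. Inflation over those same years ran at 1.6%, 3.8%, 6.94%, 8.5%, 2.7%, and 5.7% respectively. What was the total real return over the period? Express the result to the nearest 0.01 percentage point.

Cumulative inflation factor: 1.016 × 1.038 × 1.0694 × 1.085 × 1.027 × 1.057 ≈ 1.32833.
Nominal growth factor: 1.28738. Real growth factor = 1.28738 / 1.32833 ≈ 0.96917.
Total real return ≈ -3.0831%.

-3.08%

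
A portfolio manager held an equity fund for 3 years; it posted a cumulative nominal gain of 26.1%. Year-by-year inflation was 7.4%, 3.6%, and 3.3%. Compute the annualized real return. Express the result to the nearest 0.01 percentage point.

Cumulative inflation factor: 1.074 × 1.036 × 1.033 ≈ 1.14938.
Nominal growth factor: 1.26100. Real growth factor = 1.26100 / 1.14938 ≈ 1.09711.
Annualized: 1.09711^(1/3) − 1 ≈ 0.03138.

3.14%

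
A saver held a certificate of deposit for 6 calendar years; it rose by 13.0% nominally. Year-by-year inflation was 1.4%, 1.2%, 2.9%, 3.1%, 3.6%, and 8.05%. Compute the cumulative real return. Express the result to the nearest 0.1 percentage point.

Cumulative inflation factor: 1.014 × 1.012 × 1.029 × 1.031 × 1.036 × 1.0805 ≈ 1.21864.
Nominal growth factor: 1.13000. Real growth factor = 1.13000 / 1.21864 ≈ 0.92726.
Total real return ≈ -7.2740%.

-7.3%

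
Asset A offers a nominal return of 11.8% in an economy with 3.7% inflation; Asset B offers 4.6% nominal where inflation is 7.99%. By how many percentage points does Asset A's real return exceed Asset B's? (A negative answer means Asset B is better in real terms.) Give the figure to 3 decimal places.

Asset A real return: 1.118/1.037 − 1 = 7.8110%.
Asset B real return: 1.046/1.0799 − 1 = -3.1392%.
Difference: 7.8110 − (-3.1392) = 10.9502 pp.

10.950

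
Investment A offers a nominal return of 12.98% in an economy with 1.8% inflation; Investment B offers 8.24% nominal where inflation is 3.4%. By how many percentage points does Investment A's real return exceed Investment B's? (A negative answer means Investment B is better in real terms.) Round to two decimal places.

6.30

Investment A real return: 1.1298/1.018 − 1 = 10.982%.
Investment B real return: 1.0824/1.034 − 1 = 4.681%.
Difference: 10.982 − 4.681 = 6.301 pp.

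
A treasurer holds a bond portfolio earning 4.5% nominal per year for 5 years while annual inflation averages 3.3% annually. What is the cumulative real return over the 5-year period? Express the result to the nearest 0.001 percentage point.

5.945%

The annual real rate is (1+4.5%)/(1+3.3%) − 1 = 1.1617%.
Compounded over 5 years: (1 + 0.011617)^5 − 1 ≈ 0.05945.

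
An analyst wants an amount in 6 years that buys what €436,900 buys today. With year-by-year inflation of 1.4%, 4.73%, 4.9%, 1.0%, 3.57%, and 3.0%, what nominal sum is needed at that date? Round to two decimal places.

€524,395.75

Cumulative price-level factor: 1.014 × 1.0473 × 1.049 × 1.010 × 1.0357 × 1.030 ≈ 1.2002649428.
The nominal amount required is €436,900 scaled up by that factor.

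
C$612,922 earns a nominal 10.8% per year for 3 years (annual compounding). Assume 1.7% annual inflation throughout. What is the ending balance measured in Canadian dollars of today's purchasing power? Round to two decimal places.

C$792,613.81

Nominal value at maturity: C$612,922 × (1 + 10.8%)^3 ≈ C$833,728.20.
Price-level factor over 3 years: (1 + 1.7%)^3 = 1.051871913.
Dividing the nominal maturity value by the price-level factor gives the value in today's money.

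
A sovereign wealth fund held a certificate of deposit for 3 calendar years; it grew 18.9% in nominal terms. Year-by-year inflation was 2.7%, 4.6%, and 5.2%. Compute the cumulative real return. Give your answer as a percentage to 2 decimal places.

5.21%

Cumulative inflation factor: 1.027 × 1.046 × 1.052 ≈ 1.13010.
Nominal growth factor: 1.18900. Real growth factor = 1.18900 / 1.13010 ≈ 1.05212.
Total real return ≈ 5.2117%.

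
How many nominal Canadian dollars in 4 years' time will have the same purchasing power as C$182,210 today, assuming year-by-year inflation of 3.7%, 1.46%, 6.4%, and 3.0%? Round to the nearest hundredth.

Cumulative price-level factor: 1.037 × 1.0146 × 1.064 × 1.030 ≈ 1.1530614880.
The nominal amount required is C$182,210 scaled up by that factor.

C$210,099.33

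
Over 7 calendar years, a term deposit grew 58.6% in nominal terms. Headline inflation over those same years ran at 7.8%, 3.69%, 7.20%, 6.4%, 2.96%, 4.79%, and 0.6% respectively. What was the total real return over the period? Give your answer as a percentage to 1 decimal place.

Cumulative inflation factor: 1.078 × 1.0369 × 1.0720 × 1.064 × 1.0296 × 1.0479 × 1.006 ≈ 1.38382.
Nominal growth factor: 1.58600. Real growth factor = 1.58600 / 1.38382 ≈ 1.14611.
Total real return ≈ 14.6106%.

14.6%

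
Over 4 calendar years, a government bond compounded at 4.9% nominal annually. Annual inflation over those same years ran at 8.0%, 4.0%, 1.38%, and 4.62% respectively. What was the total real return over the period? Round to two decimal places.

1.64%

Cumulative inflation factor: 1.080 × 1.040 × 1.0138 × 1.0462 ≈ 1.19131.
Nominal growth factor: 1.21088. Real growth factor = 1.21088 / 1.19131 ≈ 1.01643.
Total real return ≈ 1.6431%.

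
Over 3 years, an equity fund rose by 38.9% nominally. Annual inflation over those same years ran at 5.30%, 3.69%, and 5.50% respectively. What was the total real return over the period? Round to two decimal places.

Cumulative inflation factor: 1.0530 × 1.0369 × 1.0550 ≈ 1.15191.
Nominal growth factor: 1.38900. Real growth factor = 1.38900 / 1.15191 ≈ 1.20583.
Total real return ≈ 20.5826%.

20.58%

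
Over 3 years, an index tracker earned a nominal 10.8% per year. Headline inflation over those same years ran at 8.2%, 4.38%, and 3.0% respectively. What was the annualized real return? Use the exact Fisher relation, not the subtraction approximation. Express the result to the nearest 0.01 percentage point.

Cumulative inflation factor: 1.082 × 1.0438 × 1.030 ≈ 1.16327.
Nominal growth factor: 1.36025. Real growth factor = 1.36025 / 1.16327 ≈ 1.16933.
Annualized: 1.16933^(1/3) − 1 ≈ 0.05353.

5.35%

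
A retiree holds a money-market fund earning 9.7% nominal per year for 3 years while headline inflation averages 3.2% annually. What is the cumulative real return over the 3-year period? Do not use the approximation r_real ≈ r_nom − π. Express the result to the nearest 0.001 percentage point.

20.110%

The annual real rate is (1+9.7%)/(1+3.2%) − 1 = 6.2984%.
Compounded over 3 years: (1 + 0.062984)^3 − 1 ≈ 0.20110.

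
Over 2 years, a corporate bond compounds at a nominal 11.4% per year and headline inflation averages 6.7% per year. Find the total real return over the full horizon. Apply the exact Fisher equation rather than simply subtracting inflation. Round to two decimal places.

The annual real rate is (1+11.4%)/(1+6.7%) − 1 = 4.4049%.
Compounded over 2 years: (1 + 0.044049)^2 − 1 ≈ 0.09004.

9.00%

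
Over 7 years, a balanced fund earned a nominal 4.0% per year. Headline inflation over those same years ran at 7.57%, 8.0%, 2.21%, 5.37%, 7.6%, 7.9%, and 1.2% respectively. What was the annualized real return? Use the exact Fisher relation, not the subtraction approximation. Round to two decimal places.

Cumulative inflation factor: 1.0757 × 1.080 × 1.0221 × 1.0537 × 1.076 × 1.079 × 1.012 ≈ 1.47008.
Nominal growth factor: 1.31593. Real growth factor = 1.31593 / 1.47008 ≈ 0.89515.
Annualized: 0.89515^(1/7) − 1 ≈ -0.01570.

-1.57%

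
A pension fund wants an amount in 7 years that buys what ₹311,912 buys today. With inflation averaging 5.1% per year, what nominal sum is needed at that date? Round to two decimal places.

₹441,825.82

Cumulative price-level factor: (1+5.1%)^7 ≈ 1.4165079366.
Multiplying ₹311,912 by the price-level factor gives the future nominal sum.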